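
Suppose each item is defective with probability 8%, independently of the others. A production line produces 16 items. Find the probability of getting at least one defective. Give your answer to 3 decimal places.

0.737

P(at least one) = 1 − P(none) = 1 − (1 − 0.08)^16
= 1 − 0.26339 = 0.73661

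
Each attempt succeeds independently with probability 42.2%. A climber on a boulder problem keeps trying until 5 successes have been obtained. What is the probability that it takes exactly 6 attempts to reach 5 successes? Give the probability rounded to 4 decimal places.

0.0387

Y = trial on which the fifth success occurs; negative binomial, r=5, p=0.422.
P(Y=6) = C(5,4) · p^5 · (1−p)^1
= 5 · 0.013383 · 0.578 = 0.038678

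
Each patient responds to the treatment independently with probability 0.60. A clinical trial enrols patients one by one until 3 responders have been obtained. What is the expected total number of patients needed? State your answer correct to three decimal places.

5.000

Y = total patients until the third success; negative binomial with r=3, p=0.60.
E[Y] = r / p = 3 / 0.60 = 5.00000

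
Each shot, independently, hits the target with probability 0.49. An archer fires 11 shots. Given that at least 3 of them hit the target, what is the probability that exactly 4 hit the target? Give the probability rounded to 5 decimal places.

0.17744

X ~ Binomial(11, 0.49). Want P(X=4 | X≥3) = P(X=4) / P(X≥3).
P(X=4) = C(11,4)·0.49^4·0.51^7 = 0.1707220
P(X≥3) = 1 − 0.0006071 − 0.0064164 − 0.0308238 = 0.9621527
Ratio = 0.1707220 / 0.9621527 = 0.1774375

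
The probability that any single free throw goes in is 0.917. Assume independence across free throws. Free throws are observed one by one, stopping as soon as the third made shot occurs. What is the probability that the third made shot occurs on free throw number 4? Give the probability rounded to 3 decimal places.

Y = trial on which the third success occurs; negative binomial, r=3, p=0.917.
P(Y=4) = C(3,2) · p^3 · (1−p)^1
= 3 · 0.7711 · 0.083 = 0.19200

0.192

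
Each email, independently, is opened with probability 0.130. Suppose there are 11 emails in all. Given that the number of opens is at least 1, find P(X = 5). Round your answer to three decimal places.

X ~ Binomial(11, 0.13). Want P(X=5 | X≥1) = P(X=5) / P(X≥1).
P(X=5) = C(11,5)·0.13^5·0.87^6 = 0.00744
P(X≥1) = 1 − 0.21613 = 0.78387
Ratio = 0.00744 / 0.78387 = 0.00949

0.009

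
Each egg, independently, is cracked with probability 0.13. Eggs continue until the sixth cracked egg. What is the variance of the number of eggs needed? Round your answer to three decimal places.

308.876

Y = total eggs until the sixth success; negative binomial with r=6, p=0.13.
Var(Y) = r(1−p)/p² = 6·0.87 / 0.13² = 308.87574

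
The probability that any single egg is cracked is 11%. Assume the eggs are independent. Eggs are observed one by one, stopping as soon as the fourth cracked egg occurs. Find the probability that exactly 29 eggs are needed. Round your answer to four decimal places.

0.0260

Y = trial on which the fourth success occurs; negative binomial, r=4, p=0.11.
P(Y=29) = C(28,3) · p^4 · (1−p)^25
= 3276 · 0.00014641 · 0.054294 = 0.026041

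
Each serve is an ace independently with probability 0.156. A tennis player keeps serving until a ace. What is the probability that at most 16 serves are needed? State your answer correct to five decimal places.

Y = number of serves to the first success; geometric, p = 0.156.
P(Y ≤ 16) = 1 − (1−p)^16 = 1 − 0.0662948 = 0.9337052

0.93371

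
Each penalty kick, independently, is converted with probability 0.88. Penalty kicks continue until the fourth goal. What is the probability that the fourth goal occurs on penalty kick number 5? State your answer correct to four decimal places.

Y = trial on which the fourth success occurs; negative binomial, r=4, p=0.88.
P(Y=5) = C(4,3) · p^4 · (1−p)^1
= 4 · 0.5997 · 0.12 = 0.287854

0.2879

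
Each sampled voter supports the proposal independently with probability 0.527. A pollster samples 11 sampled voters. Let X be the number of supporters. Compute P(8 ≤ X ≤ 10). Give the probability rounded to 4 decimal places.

X ~ Binomial(11, 0.527); P(8 ≤ X ≤ 10) = Σ C(11,k) p^k (1−p)^(11−k) over k:
  k=8: C(11,8)·0.527^8·0.473^3 = 0.103885
  k=9: C(11,9)·0.527^9·0.473^2 = 0.038582
  k=10: C(11,10)·0.527^10·0.473^1 = 0.008597
Total = 0.151064

0.1511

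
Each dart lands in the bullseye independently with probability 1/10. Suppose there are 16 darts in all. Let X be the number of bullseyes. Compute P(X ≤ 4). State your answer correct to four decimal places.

0.9830

X ~ Binomial(16, 0.10); P(X ≤ 4) = Σ C(16,k) p^k (1−p)^(16−k) over k:
  k=0: C(16,0)·0.10^0·0.90^16 = 0.185302
  k=1: C(16,1)·0.10^1·0.90^15 = 0.329426
  k=2: C(16,2)·0.10^2·0.90^14 = 0.274522
  k=3: C(16,3)·0.10^3·0.90^13 = 0.142344
  k=4: C(16,4)·0.10^4·0.90^12 = 0.051402
Total = 0.982996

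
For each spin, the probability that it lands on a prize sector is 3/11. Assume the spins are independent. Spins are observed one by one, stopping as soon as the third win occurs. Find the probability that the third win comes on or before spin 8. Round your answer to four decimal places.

Finishing within 8 spins ⇔ at least 3 successes in the first 8. With X ~ Binomial(8, 0.272727), P(Y ≤ 8) = 1 − P(X ≤ 2).
  k=0: C(8,0)·0.272727^0·0.727273^8 = 0.078267
  k=1: C(8,1)·0.272727^1·0.727273^7 = 0.234801
  k=2: C(8,2)·0.272727^2·0.727273^6 = 0.308176
1 − 0.621244 = 0.378756

0.3788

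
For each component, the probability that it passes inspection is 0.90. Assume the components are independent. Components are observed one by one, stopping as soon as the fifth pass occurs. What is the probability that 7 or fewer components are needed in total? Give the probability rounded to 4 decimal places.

0.9743

Finishing within 7 components ⇔ at least 5 successes in the first 7. With X ~ Binomial(7, 0.90), P(Y ≤ 7) = 1 − P(X ≤ 4).
  k=0: C(7,0)·0.90^0·0.10^7 = 0.000000
  k=1: C(7,1)·0.90^1·0.10^6 = 0.000006
  k=2: C(7,2)·0.90^2·0.10^5 = 0.000170
  k=3: C(7,3)·0.90^3·0.10^4 = 0.002551
  k=4: C(7,4)·0.90^4·0.10^3 = 0.022964
1 − 0.025691 = 0.974309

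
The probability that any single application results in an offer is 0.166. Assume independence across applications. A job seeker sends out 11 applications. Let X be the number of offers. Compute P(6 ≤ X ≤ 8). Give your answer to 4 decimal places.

X ~ Binomial(11, 0.166); P(6 ≤ X ≤ 8) = Σ C(11,k) p^k (1−p)^(11−k) over k:
  k=6: C(11,6)·0.166^6·0.834^5 = 0.003901
  k=7: C(11,7)·0.166^7·0.834^4 = 0.000555
  k=8: C(11,8)·0.166^8·0.834^3 = 0.000055
Total = 0.004510

0.0045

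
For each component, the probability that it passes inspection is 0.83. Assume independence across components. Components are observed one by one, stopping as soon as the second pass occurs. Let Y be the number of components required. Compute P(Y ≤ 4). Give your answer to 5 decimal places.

Finishing within 4 components ⇔ at least 2 successes in the first 4. With X ~ Binomial(4, 0.83), P(Y ≤ 4) = 1 − P(X ≤ 1).
  k=0: C(4,0)·0.83^0·0.17^4 = 0.0008352
  k=1: C(4,1)·0.83^1·0.17^3 = 0.0163112
1 − 0.0171464 = 0.9828536

0.98285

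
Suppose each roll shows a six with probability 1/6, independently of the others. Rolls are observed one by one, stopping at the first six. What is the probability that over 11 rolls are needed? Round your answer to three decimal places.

0.135

Y = number of rolls to the first success; geometric, p = 0.166667.
P(Y > 11) = P(first 11 all fail) = (1−p)^11 = 0.13459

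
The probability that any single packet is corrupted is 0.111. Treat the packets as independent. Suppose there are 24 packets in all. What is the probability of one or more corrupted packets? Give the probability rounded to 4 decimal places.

P(at least one) = 1 − P(none) = 1 − (1 − 0.111)^24
= 1 − 0.059380 = 0.940620

0.9406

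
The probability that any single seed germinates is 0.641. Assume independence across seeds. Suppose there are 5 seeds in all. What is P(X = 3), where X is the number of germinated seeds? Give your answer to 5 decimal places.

0.33944

X ~ Binomial(n=5, p=0.641).
P(X=3) = C(5,3) · p^3 · (1−p)^2
= 10 · 0.26337 · 0.12888 = 0.3394400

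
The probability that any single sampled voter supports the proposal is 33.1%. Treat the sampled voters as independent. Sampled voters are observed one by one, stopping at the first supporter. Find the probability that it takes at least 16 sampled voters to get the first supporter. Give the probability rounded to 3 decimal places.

0.002

Y = number of sampled voters to the first success; geometric, p = 0.331.
P(Y > 15) = P(first 15 all fail) = (1−p)^15 = 0.00241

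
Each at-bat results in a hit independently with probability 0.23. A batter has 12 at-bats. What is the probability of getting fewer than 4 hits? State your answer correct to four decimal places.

X ~ Binomial(12, 0.23); P(X ≤ 3) = Σ C(12,k) p^k (1−p)^(12−k) over k:
  k=0: C(12,0)·0.23^0·0.77^12 = 0.043440
  k=1: C(12,1)·0.23^1·0.77^11 = 0.155707
  k=2: C(12,2)·0.23^2·0.77^10 = 0.255804
  k=3: C(12,3)·0.23^3·0.77^9 = 0.254696
Total = 0.709647

0.7096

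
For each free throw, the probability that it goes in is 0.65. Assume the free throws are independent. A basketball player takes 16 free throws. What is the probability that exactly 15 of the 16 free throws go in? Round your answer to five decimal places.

X ~ Binomial(n=16, p=0.65).
P(X=15) = C(16,15) · p^15 · (1−p)^1
= 16 · 0.0015621 · 0.35 = 0.0087476

0.00875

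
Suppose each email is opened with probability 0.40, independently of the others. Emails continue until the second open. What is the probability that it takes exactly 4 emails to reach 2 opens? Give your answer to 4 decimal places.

0.1728

Y = trial on which the second success occurs; negative binomial, r=2, p=0.40.
P(Y=4) = C(3,1) · p^2 · (1−p)^2
= 3 · 0.16 · 0.36 = 0.172800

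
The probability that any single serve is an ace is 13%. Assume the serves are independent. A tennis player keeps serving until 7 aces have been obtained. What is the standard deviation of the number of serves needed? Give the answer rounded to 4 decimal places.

18.9830

Y = total serves until the seventh success; negative binomial with r=7, p=0.13.
SD(Y) = √[r(1−p)/p²] = √(360.355030) = 18.983020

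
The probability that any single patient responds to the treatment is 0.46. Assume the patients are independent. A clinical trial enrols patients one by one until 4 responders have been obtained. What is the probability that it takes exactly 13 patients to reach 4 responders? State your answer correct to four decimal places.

Y = trial on which the fourth success occurs; negative binomial, r=4, p=0.46.
P(Y=13) = C(12,3) · p^4 · (1−p)^9
= 220 · 0.044775 · 0.0039043 = 0.038459

0.0385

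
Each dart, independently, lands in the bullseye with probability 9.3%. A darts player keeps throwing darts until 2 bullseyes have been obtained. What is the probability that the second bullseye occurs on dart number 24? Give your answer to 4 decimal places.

0.0232

Y = trial on which the second success occurs; negative binomial, r=2, p=0.093.
P(Y=24) = C(23,1) · p^2 · (1−p)^22
= 23 · 0.008649 · 0.11678 = 0.023230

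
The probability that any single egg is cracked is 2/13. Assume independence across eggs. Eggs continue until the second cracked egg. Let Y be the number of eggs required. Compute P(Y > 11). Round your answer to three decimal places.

Needing more than 11 eggs ⇔ fewer than 2 successes in the first 11. With X ~ Binomial(11, 0.153846), P(Y > 11) = P(X ≤ 1).
  k=0: C(11,0)·0.153846^0·0.846154^11 = 0.15920
  k=1: C(11,1)·0.153846^1·0.846154^10 = 0.31840
P(X ≤ 1) = 0.47760

0.478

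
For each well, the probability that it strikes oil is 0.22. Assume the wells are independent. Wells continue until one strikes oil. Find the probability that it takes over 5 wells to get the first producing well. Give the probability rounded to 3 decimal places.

0.289

Y = number of wells to the first success; geometric, p = 0.22.
P(Y > 5) = P(first 5 all fail) = (1−p)^5 = 0.28872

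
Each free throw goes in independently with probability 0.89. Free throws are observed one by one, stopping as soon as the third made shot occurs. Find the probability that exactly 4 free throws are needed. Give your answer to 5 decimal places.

0.23264

Y = trial on which the third success occurs; negative binomial, r=3, p=0.89.
P(Y=4) = C(3,2) · p^3 · (1−p)^1
= 3 · 0.70497 · 0.11 = 0.2326398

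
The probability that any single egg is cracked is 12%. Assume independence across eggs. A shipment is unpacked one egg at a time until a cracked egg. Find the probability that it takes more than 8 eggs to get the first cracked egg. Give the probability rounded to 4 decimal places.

0.3596

Y = number of eggs to the first success; geometric, p = 0.12.
P(Y > 8) = P(first 8 all fail) = (1−p)^8 = 0.359635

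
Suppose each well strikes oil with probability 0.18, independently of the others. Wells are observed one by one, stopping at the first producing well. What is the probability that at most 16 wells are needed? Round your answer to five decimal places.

Y = number of wells to the first success; geometric, p = 0.18.
P(Y ≤ 16) = 1 − (1−p)^16 = 1 − 0.0417851 = 0.9582149

0.95821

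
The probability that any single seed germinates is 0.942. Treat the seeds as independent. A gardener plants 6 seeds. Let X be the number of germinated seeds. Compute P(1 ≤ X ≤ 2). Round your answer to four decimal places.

0.0002

X ~ Binomial(6, 0.942); P(1 ≤ X ≤ 2) = Σ C(6,k) p^k (1−p)^(6−k) over k:
  k=1: C(6,1)·0.942^1·0.058^5 = 0.000004
  k=2: C(6,2)·0.942^2·0.058^4 = 0.000151
Total = 0.000154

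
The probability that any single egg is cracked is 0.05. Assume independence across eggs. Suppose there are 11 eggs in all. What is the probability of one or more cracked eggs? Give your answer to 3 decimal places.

P(at least one) = 1 − P(none) = 1 − (1 − 0.05)^11
= 1 − 0.56880 = 0.43120

0.431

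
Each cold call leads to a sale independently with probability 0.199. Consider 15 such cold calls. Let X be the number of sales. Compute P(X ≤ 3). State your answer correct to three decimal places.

0.652

X ~ Binomial(15, 0.199); P(X ≤ 3) = Σ C(15,k) p^k (1−p)^(15−k) over k:
  k=0: C(15,0)·0.199^0·0.801^15 = 0.03585
  k=1: C(15,1)·0.199^1·0.801^14 = 0.13360
  k=2: C(15,2)·0.199^2·0.801^13 = 0.23234
  k=3: C(15,3)·0.199^3·0.801^12 = 0.25013
Total = 0.65191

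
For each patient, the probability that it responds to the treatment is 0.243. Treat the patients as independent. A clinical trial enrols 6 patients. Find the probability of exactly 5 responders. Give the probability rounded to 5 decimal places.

0.00385

X ~ Binomial(n=6, p=0.243).
P(X=5) = C(6,5) · p^5 · (1−p)^1
= 6 · 0.00084729 · 0.757 = 0.0038484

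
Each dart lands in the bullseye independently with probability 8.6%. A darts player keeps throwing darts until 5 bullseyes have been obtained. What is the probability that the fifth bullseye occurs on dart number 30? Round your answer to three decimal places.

Y = trial on which the fifth success occurs; negative binomial, r=5, p=0.086.
P(Y=30) = C(29,4) · p^5 · (1−p)^25
= 23751 · 4.7043e-06 · 0.1056 = 0.01180

0.012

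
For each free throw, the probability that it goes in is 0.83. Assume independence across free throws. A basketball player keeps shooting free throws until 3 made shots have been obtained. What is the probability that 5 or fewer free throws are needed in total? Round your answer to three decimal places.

0.963

Finishing within 5 free throws ⇔ at least 3 successes in the first 5. With X ~ Binomial(5, 0.83), P(Y ≤ 5) = 1 − P(X ≤ 2).
  k=0: C(5,0)·0.83^0·0.17^5 = 0.00014
  k=1: C(5,1)·0.83^1·0.17^4 = 0.00347
  k=2: C(5,2)·0.83^2·0.17^3 = 0.03385
1 − 0.03745 = 0.96255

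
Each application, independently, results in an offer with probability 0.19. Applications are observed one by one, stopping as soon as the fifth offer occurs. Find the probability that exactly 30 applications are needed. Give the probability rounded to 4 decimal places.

Y = trial on which the fifth success occurs; negative binomial, r=5, p=0.19.
P(Y=30) = C(29,4) · p^5 · (1−p)^25
= 23751 · 0.00024761 · 0.0051538 = 0.030309

0.0303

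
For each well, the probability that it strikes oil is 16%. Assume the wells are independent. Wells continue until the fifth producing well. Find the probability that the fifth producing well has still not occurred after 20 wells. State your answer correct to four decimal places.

0.7941

Needing more than 20 wells ⇔ fewer than 5 successes in the first 20. With X ~ Binomial(20, 0.16), P(Y > 20) = P(X ≤ 4).
  k=0: C(20,0)·0.16^0·0.84^20 = 0.030590
  k=1: C(20,1)·0.16^1·0.84^19 = 0.116535
  k=2: C(20,2)·0.16^2·0.84^18 = 0.210873
  k=3: C(20,3)·0.16^3·0.84^17 = 0.240998
  k=4: C(20,4)·0.16^4·0.84^16 = 0.195093
P(X ≤ 4) = 0.794089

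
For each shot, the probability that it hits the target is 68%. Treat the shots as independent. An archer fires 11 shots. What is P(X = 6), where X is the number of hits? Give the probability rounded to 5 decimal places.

0.15327

X ~ Binomial(n=11, p=0.68).
P(X=6) = C(11,6) · p^6 · (1−p)^5
= 462 · 0.098867 · 0.0033554 = 0.1532658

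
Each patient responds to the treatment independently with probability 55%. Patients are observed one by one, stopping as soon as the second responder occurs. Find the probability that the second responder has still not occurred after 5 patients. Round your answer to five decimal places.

Needing more than 5 patients ⇔ fewer than 2 successes in the first 5. With X ~ Binomial(5, 0.55), P(Y > 5) = P(X ≤ 1).
  k=0: C(5,0)·0.55^0·0.45^5 = 0.0184528
  k=1: C(5,1)·0.55^1·0.45^4 = 0.1127672
P(X ≤ 1) = 0.1312200

0.13122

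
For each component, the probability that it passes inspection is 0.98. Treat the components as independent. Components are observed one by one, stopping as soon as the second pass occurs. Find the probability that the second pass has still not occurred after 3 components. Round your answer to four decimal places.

Needing more than 3 components ⇔ fewer than 2 successes in the first 3. With X ~ Binomial(3, 0.98), P(Y > 3) = P(X ≤ 1).
  k=0: C(3,0)·0.98^0·0.02^3 = 0.000008
  k=1: C(3,1)·0.98^1·0.02^2 = 0.001176
P(X ≤ 1) = 0.001184

0.0012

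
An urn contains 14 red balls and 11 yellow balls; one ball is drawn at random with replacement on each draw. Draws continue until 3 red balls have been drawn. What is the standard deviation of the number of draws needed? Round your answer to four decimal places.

2.0516

Y = total draws until the third success; negative binomial with r=3, p=0.56.
SD(Y) = √[r(1−p)/p²] = √(4.209184) = 2.051630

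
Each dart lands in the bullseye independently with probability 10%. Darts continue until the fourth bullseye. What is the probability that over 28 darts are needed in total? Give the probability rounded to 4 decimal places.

0.6946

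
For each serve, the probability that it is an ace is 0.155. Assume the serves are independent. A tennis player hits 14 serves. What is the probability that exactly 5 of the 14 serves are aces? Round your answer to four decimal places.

0.0393

X ~ Binomial(n=14, p=0.155).
P(X=5) = C(14,5) · p^5 · (1−p)^9
= 2002 · 8.9466e-05 · 0.21964 = 0.039340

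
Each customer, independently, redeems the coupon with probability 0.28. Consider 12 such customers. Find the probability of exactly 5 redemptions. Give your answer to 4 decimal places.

0.1367

X ~ Binomial(n=12, p=0.28).
P(X=5) = C(12,5) · p^5 · (1−p)^7
= 792 · 0.001721 · 0.10031 = 0.136723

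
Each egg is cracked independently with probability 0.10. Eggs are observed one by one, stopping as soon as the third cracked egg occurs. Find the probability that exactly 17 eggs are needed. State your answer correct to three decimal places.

0.027

Y = trial on which the third success occurs; negative binomial, r=3, p=0.10.
P(Y=17) = C(16,2) · p^3 · (1−p)^14
= 120 · 0.001 · 0.22877 = 0.02745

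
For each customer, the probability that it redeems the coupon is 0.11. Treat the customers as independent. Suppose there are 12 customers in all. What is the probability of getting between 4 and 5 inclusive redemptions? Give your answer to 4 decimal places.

0.0342

X ~ Binomial(12, 0.11); P(4 ≤ X ≤ 5) = Σ C(12,k) p^k (1−p)^(12−k) over k:
  k=4: C(12,4)·0.11^4·0.89^8 = 0.028530
  k=5: C(12,5)·0.11^5·0.89^7 = 0.005642
Total = 0.034171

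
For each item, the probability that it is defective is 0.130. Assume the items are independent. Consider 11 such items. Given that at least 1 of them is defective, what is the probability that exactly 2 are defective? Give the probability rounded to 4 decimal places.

0.3386

X ~ Binomial(11, 0.13). Want P(X=2 | X≥1) = P(X=2) / P(X≥1).
P(X=2) = C(11,2)·0.13^2·0.87^9 = 0.265413
P(X≥1) = 1 − 0.216128 = 0.783872
Ratio = 0.265413 / 0.783872 = 0.338593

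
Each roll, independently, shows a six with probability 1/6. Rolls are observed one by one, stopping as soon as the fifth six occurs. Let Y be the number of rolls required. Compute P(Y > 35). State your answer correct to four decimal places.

0.2843

Needing more than 35 rolls ⇔ fewer than 5 successes in the first 35. With X ~ Binomial(35, 0.166667), P(Y > 35) = P(X ≤ 4).
  k=0: C(35,0)·0.166667^0·0.833333^35 = 0.001693
  k=1: C(35,1)·0.166667^1·0.833333^34 = 0.011851
  k=2: C(35,2)·0.166667^2·0.833333^33 = 0.040293
  k=3: C(35,3)·0.166667^3·0.833333^32 = 0.088645
  k=4: C(35,4)·0.166667^4·0.833333^31 = 0.141833
P(X ≤ 4) = 0.284315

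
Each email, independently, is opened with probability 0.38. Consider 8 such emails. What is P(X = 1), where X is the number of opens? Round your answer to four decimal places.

X ~ Binomial(n=8, p=0.38).
P(X=1) = C(8,1) · p^1 · (1−p)^7
= 8 · 0.38 · 0.035216 = 0.107057

0.1071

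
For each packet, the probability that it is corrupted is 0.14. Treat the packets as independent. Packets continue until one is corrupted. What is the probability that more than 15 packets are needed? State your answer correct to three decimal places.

Y = number of packets to the first success; geometric, p = 0.14.
P(Y > 15) = P(first 15 all fail) = (1−p)^15 = 0.10411

0.104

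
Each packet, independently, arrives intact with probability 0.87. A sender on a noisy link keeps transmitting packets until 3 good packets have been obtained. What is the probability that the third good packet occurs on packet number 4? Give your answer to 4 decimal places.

0.2568

Y = trial on which the third success occurs; negative binomial, r=3, p=0.87.
P(Y=4) = C(3,2) · p^3 · (1−p)^1
= 3 · 0.6585 · 0.13 = 0.256816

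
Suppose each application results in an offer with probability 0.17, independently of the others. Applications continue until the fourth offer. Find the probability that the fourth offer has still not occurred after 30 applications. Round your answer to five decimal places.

0.22517

Needing more than 30 applications ⇔ fewer than 4 successes in the first 30. With X ~ Binomial(30, 0.17), P(Y > 30) = P(X ≤ 3).
  k=0: C(30,0)·0.17^0·0.83^30 = 0.0037354
  k=1: C(30,1)·0.17^1·0.83^29 = 0.0229528
  k=2: C(30,2)·0.17^2·0.83^28 = 0.0681669
  k=3: C(30,3)·0.17^3·0.83^27 = 0.1303111
P(X ≤ 3) = 0.2251662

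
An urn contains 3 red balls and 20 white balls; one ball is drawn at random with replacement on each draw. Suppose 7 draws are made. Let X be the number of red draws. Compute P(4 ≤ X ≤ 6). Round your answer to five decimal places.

0.00729

X ~ Binomial(7, 0.130435); P(4 ≤ X ≤ 6) = Σ C(7,k) p^k (1−p)^(7−k) over k:
  k=4: C(7,4)·0.130435^4·0.869565^3 = 0.0066611
  k=5: C(7,5)·0.130435^5·0.869565^2 = 0.0005995
  k=6: C(7,6)·0.130435^6·0.869565^1 = 0.0000300
Total = 0.0072906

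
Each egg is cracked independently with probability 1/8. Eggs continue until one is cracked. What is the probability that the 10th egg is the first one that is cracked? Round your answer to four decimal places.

0.0376

Geometric (trials to first success), p = 0.125.
P(Y = 10) = (1−p)^9 · p = 0.30066 · 0.125 = 0.037582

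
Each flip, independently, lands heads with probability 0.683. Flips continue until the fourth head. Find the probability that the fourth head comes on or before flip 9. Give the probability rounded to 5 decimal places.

0.96678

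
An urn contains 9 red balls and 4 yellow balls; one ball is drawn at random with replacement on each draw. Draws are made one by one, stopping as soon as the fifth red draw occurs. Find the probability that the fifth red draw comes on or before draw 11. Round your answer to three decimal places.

Finishing within 11 draws ⇔ at least 5 successes in the first 11. With X ~ Binomial(11, 0.692308), P(Y ≤ 11) = 1 − P(X ≤ 4).
  k=0: C(11,0)·0.692308^0·0.307692^11 = 0.00000
  k=1: C(11,1)·0.692308^1·0.307692^10 = 0.00006
  k=2: C(11,2)·0.692308^2·0.307692^9 = 0.00065
  k=3: C(11,3)·0.692308^3·0.307692^8 = 0.00440
  k=4: C(11,4)·0.692308^4·0.307692^7 = 0.01979
1 − 0.02490 = 0.97510

0.975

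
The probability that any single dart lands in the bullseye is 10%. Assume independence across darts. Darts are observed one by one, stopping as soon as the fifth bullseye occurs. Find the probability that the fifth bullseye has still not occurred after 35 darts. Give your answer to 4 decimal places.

0.7307

Needing more than 35 darts ⇔ fewer than 5 successes in the first 35. With X ~ Binomial(35, 0.10), P(Y > 35) = P(X ≤ 4).
  k=0: C(35,0)·0.10^0·0.90^35 = 0.025032
  k=1: C(35,1)·0.10^1·0.90^34 = 0.097345
  k=2: C(35,2)·0.10^2·0.90^33 = 0.183874
  k=3: C(35,3)·0.10^3·0.90^32 = 0.224735
  k=4: C(35,4)·0.10^4·0.90^31 = 0.199764
P(X ≤ 4) = 0.730749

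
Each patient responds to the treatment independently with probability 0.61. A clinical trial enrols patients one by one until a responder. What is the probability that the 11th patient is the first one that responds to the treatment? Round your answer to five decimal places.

0.00005

Geometric (trials to first success), p = 0.61.
P(Y = 11) = (1−p)^10 · p = 8.1404e-05 · 0.61 = 0.0000497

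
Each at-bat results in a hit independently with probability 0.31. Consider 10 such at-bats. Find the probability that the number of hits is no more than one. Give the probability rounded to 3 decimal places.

X ~ Binomial(10, 0.31); P(X ≤ 1) = Σ C(10,k) p^k (1−p)^(10−k) over k:
  k=0: C(10,0)·0.31^0·0.69^10 = 0.02446
  k=1: C(10,1)·0.31^1·0.69^9 = 0.10990
Total = 0.13436

0.134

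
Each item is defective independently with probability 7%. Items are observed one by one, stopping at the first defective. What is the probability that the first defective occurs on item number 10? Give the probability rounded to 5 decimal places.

0.03643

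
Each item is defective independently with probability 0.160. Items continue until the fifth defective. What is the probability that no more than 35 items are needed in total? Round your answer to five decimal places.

0.67912

Finishing within 35 items ⇔ at least 5 successes in the first 35. With X ~ Binomial(35, 0.16), P(Y ≤ 35) = 1 − P(X ≤ 4).
  k=0: C(35,0)·0.16^0·0.84^35 = 0.0022376
  k=1: C(35,1)·0.16^1·0.84^34 = 0.0149171
  k=2: C(35,2)·0.16^2·0.84^33 = 0.0483029
  k=3: C(35,3)·0.16^3·0.84^32 = 0.1012061
  k=4: C(35,4)·0.16^4·0.84^31 = 0.1542188
1 − 0.3208825 = 0.6791175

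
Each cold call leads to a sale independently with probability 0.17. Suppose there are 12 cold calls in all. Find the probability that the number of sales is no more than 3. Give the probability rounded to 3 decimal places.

0.868

X ~ Binomial(12, 0.17); P(X ≤ 3) = Σ C(12,k) p^k (1−p)^(12−k) over k:
  k=0: C(12,0)·0.17^0·0.83^12 = 0.10689
  k=1: C(12,1)·0.17^1·0.83^11 = 0.26272
  k=2: C(12,2)·0.17^2·0.83^10 = 0.29595
  k=3: C(12,3)·0.17^3·0.83^9 = 0.20206
Total = 0.86762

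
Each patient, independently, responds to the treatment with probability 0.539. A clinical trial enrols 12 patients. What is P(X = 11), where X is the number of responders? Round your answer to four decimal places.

0.0062

X ~ Binomial(n=12, p=0.539).
P(X=11) = C(12,11) · p^11 · (1−p)^1
= 12 · 0.0011155 · 0.461 = 0.006171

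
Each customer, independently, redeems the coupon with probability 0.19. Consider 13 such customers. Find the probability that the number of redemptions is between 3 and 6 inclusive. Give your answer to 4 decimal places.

X ~ Binomial(13, 0.19); P(3 ≤ X ≤ 6) = Σ C(13,k) p^k (1−p)^(13−k) over k:
  k=3: C(13,3)·0.19^3·0.81^10 = 0.238494
  k=4: C(13,4)·0.19^4·0.81^9 = 0.139857
  k=5: C(13,5)·0.19^5·0.81^8 = 0.059051
  k=6: C(13,6)·0.19^6·0.81^7 = 0.018469
Total = 0.455871

0.4559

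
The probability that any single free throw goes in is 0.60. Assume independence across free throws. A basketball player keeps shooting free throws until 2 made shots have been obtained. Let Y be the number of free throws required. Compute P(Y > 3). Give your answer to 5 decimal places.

0.35200

Needing more than 3 free throws ⇔ fewer than 2 successes in the first 3. With X ~ Binomial(3, 0.60), P(Y > 3) = P(X ≤ 1).
  k=0: C(3,0)·0.60^0·0.40^3 = 0.0640000
  k=1: C(3,1)·0.60^1·0.40^2 = 0.2880000
P(X ≤ 1) = 0.3520000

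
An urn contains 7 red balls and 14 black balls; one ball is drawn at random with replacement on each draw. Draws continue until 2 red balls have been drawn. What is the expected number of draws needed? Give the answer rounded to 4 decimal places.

Y = total draws until the second success; negative binomial with r=2, p=0.333333.
E[Y] = r / p = 2 / 0.333333 = 6.000000

6.0000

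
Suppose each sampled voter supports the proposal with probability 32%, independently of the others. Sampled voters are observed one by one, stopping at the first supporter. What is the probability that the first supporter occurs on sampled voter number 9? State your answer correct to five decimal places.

0.01463

Geometric (trials to first success), p = 0.32.
P(Y = 9) = (1−p)^8 · p = 0.045716 · 0.32 = 0.0146292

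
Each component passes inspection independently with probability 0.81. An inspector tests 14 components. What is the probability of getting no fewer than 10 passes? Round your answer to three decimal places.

0.891

X ~ Binomial(14, 0.81); P(X ≥ 10) = Σ C(14,k) p^k (1−p)^(14−k) over k:
  k=10: C(14,10)·0.81^10·0.19^4 = 0.15860
  k=11: C(14,11)·0.81^11·0.19^3 = 0.24587
  k=12: C(14,12)·0.81^12·0.19^2 = 0.26204
  k=13: C(14,13)·0.81^13·0.19^1 = 0.17186
  k=14: C(14,14)·0.81^14·0.19^0 = 0.05233
Total = 0.89070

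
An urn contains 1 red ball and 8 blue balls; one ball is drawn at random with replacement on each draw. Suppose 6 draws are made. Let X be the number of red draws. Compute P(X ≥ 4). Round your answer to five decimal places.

X ~ Binomial(6, 0.111111); P(X ≥ 4) = Σ C(6,k) p^k (1−p)^(6−k) over k:
  k=4: C(6,4)·0.111111^4·0.888889^2 = 0.0018064
  k=5: C(6,5)·0.111111^5·0.888889^1 = 0.0000903
  k=6: C(6,6)·0.111111^6·0.888889^0 = 0.0000019
Total = 0.0018986

0.00190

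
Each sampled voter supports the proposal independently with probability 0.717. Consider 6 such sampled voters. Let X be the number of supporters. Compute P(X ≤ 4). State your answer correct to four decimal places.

X ~ Binomial(6, 0.717); P(X ≤ 4) = Σ C(6,k) p^k (1−p)^(6−k) over k:
  k=0: C(6,0)·0.717^0·0.283^6 = 0.000514
  k=1: C(6,1)·0.717^1·0.283^5 = 0.007809
  k=2: C(6,2)·0.717^2·0.283^4 = 0.049462
  k=3: C(6,3)·0.717^3·0.283^3 = 0.167089
  k=4: C(6,4)·0.717^4·0.283^2 = 0.317498
Total = 0.542372

0.5424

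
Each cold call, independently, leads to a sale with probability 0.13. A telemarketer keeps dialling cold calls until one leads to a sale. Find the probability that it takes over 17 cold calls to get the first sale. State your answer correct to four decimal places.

0.0937

Y = number of cold calls to the first success; geometric, p = 0.13.
P(Y > 17) = P(first 17 all fail) = (1−p)^17 = 0.093719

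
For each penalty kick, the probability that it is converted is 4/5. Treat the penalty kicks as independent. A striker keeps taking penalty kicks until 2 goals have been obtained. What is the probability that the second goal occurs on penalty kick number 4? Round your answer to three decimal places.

Y = trial on which the second success occurs; negative binomial, r=2, p=0.80.
P(Y=4) = C(3,1) · p^2 · (1−p)^2
= 3 · 0.64 · 0.04 = 0.07680

0.077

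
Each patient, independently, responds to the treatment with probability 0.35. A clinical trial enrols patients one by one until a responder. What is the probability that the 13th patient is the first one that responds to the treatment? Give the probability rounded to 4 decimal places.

0.0020

Geometric (trials to first success), p = 0.35.
P(Y = 13) = (1−p)^12 · p = 0.005688 · 0.35 = 0.001991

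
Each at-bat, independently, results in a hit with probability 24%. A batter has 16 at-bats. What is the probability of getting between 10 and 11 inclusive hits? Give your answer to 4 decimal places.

0.0011

X ~ Binomial(16, 0.24); P(10 ≤ X ≤ 11) = Σ C(16,k) p^k (1−p)^(16−k) over k:
  k=10: C(16,10)·0.24^10·0.76^6 = 0.000978
  k=11: C(16,11)·0.24^11·0.76^5 = 0.000169
Total = 0.001147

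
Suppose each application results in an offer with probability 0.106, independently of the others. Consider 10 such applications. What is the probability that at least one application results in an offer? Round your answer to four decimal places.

P(at least one) = 1 − P(none) = 1 − (1 − 0.106)^10
= 1 − 0.326118 = 0.673882

0.6739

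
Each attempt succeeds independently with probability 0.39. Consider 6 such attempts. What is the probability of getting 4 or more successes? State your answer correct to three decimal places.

X ~ Binomial(6, 0.39); P(X ≥ 4) = Σ C(6,k) p^k (1−p)^(6−k) over k:
  k=4: C(6,4)·0.39^4·0.61^2 = 0.12912
  k=5: C(6,5)·0.39^5·0.61^1 = 0.03302
  k=6: C(6,6)·0.39^6·0.61^0 = 0.00352
Total = 0.16567

0.166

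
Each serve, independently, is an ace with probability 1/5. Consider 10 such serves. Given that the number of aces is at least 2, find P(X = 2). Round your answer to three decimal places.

0.484

X ~ Binomial(10, 0.20). Want P(X=2 | X≥2) = P(X=2) / P(X≥2).
P(X=2) = C(10,2)·0.20^2·0.80^8 = 0.30199
P(X≥2) = 1 − 0.10737 − 0.26844 = 0.62419
Ratio = 0.30199 / 0.62419 = 0.48381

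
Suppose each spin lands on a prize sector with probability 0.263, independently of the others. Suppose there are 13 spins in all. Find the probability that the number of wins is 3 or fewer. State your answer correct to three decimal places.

X ~ Binomial(13, 0.263); P(X ≤ 3) = Σ C(13,k) p^k (1−p)^(13−k) over k:
  k=0: C(13,0)·0.263^0·0.737^13 = 0.01893
  k=1: C(13,1)·0.263^1·0.737^12 = 0.08780
  k=2: C(13,2)·0.263^2·0.737^11 = 0.18800
  k=3: C(13,3)·0.263^3·0.737^10 = 0.24598
Total = 0.54071

0.541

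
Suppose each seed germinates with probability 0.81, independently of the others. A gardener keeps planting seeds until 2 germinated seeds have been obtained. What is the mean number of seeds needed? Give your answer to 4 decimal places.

2.4691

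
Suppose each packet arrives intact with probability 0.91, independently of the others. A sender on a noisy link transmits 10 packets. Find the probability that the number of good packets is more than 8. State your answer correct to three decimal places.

X ~ Binomial(10, 0.91); P(X ≥ 9) = Σ C(10,k) p^k (1−p)^(10−k) over k:
  k=9: C(10,9)·0.91^9·0.09^1 = 0.38514
  k=10: C(10,10)·0.91^10·0.09^0 = 0.38942
Total = 0.77455

0.775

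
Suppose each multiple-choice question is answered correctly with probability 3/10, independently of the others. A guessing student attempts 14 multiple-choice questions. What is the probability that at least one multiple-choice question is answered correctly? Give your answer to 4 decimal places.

0.9932

P(at least one) = 1 − P(none) = 1 − (1 − 0.30)^14
= 1 − 0.006782 = 0.993218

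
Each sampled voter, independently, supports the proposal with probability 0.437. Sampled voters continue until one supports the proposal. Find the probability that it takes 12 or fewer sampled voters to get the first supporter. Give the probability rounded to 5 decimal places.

0.99899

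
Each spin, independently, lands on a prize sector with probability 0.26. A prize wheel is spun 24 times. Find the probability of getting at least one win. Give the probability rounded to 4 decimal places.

0.9993

P(at least one) = 1 − P(none) = 1 − (1 − 0.26)^24
= 1 − 0.000727 = 0.999273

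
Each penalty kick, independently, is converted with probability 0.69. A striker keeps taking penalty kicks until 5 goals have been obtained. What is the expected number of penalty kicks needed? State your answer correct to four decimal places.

7.2464

Y = total penalty kicks until the fifth success; negative binomial with r=5, p=0.69.
E[Y] = r / p = 5 / 0.69 = 7.246377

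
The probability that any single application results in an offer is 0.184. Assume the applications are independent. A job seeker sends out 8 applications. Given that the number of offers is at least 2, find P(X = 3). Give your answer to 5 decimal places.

0.28120

X ~ Binomial(8, 0.184). Want P(X=3 | X≥2) = P(X=3) / P(X≥2).
P(X=3) = C(8,3)·0.184^3·0.816^5 = 0.1262096
P(X≥2) = 1 − 0.1965718 − 0.3546002 = 0.4488280
Ratio = 0.1262096 / 0.4488280 = 0.2811981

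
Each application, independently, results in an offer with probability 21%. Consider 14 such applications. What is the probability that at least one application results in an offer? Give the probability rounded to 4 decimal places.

P(at least one) = 1 − P(none) = 1 − (1 − 0.21)^14
= 1 − 0.036879 = 0.963121

0.9631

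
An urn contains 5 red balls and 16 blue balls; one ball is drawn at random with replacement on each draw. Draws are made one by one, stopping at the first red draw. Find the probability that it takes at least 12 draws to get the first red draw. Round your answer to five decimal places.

0.05022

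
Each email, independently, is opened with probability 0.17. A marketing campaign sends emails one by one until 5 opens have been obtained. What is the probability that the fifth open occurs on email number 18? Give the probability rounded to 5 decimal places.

0.02998

Y = trial on which the fifth success occurs; negative binomial, r=5, p=0.17.
P(Y=18) = C(17,4) · p^5 · (1−p)^13
= 2380 · 0.00014199 · 0.088719 = 0.0299804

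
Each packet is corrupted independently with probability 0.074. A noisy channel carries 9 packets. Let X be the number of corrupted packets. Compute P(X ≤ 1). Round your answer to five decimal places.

X ~ Binomial(9, 0.074); P(X ≤ 1) = Σ C(9,k) p^k (1−p)^(9−k) over k:
  k=0: C(9,0)·0.074^0·0.926^9 = 0.5006093
  k=1: C(9,1)·0.074^1·0.926^8 = 0.3600494
Total = 0.8606587

0.86066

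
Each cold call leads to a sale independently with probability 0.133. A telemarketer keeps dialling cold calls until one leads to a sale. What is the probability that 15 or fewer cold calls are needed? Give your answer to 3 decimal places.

Y = number of cold calls to the first success; geometric, p = 0.133.
P(Y ≤ 15) = 1 − (1−p)^15 = 1 − 0.11757 = 0.88243

0.882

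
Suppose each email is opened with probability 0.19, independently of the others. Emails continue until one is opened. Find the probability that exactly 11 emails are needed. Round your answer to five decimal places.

0.02310

Geometric (trials to first success), p = 0.19.
P(Y = 11) = (1−p)^10 · p = 0.12158 · 0.19 = 0.0230996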